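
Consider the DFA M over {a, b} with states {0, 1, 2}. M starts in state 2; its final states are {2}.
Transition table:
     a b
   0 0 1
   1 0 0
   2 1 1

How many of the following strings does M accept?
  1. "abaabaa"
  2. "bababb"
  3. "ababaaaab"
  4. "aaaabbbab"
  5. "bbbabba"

"abaabaa": rejected
"bababb": rejected
"ababaaaab": rejected
"aaaabbbab": rejected
"bbbabba": rejected

0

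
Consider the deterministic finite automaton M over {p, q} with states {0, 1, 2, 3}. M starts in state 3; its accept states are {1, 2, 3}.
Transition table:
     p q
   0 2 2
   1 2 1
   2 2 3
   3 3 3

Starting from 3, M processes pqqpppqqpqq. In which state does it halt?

3

3 --p--> 3
3 --q--> 3
3 --q--> 3
3 --p--> 3
3 --p--> 3
3 --p--> 3
3 --q--> 3
3 --q--> 3
3 --p--> 3
3 --q--> 3
3 --q--> 3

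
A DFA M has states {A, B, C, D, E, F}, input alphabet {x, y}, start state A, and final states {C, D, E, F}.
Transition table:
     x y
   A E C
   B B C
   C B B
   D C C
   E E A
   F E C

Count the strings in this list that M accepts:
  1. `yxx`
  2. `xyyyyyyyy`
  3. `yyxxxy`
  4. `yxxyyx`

`yxx`: rejected
`xyyyyyyyy`: accepted
`yyxxxy`: accepted
`yxxyyx`: rejected

2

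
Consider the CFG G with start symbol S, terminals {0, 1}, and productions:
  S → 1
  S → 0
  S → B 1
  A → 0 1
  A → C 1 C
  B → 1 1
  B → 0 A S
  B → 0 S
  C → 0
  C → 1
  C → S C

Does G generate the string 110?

no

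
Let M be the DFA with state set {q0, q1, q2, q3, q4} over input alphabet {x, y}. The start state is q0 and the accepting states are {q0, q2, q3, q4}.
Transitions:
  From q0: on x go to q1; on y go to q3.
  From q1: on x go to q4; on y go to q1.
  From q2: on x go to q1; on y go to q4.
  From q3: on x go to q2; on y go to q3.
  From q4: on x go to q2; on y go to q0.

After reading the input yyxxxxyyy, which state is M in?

q0 --y--> q3
q3 --y--> q3
q3 --x--> q2
q2 --x--> q1
q1 --x--> q4
q4 --x--> q2
q2 --y--> q4
q4 --y--> q0
q0 --y--> q3

q3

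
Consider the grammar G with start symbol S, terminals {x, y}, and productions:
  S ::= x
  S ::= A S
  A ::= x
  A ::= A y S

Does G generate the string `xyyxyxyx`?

no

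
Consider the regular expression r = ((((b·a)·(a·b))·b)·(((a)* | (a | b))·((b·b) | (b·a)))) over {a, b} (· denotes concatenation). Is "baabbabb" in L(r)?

yes

Split as baabb·abb: (((b·a)·(a·b))·b) matches baabb and (((a)*|(a|b))·((b·b)|(b·a))) matches abb.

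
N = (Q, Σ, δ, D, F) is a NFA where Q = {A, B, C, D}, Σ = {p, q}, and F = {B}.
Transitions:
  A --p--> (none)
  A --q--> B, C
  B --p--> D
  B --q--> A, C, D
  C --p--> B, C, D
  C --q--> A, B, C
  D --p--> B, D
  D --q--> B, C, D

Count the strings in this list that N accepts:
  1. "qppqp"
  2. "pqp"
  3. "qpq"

"qppqp": accepted
"pqp": accepted
"qpq": accepted

3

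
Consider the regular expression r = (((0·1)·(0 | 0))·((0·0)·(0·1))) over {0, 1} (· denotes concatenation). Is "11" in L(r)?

no

No split of 11 into u·v has ((0·1)·(0|0)) matching u and ((0·0)·(0·1)) matching v.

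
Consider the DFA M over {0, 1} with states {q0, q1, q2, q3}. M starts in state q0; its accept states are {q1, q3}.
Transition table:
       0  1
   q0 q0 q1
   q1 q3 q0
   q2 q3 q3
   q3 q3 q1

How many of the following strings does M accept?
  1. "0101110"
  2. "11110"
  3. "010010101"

2

"0101110": accepted
"11110": rejected
"010010101": accepted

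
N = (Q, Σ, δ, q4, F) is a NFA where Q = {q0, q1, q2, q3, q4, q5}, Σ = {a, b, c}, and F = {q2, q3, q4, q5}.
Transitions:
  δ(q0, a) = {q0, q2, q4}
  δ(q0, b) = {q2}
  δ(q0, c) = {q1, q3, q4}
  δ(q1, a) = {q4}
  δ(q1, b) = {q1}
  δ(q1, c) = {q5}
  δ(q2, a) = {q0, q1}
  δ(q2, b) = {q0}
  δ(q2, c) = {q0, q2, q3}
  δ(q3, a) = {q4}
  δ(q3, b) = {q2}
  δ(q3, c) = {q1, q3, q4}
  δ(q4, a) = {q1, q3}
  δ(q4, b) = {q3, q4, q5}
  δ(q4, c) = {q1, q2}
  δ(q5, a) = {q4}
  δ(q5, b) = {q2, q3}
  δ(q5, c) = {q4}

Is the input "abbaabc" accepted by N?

accepted

Start: {q4}
read a: {q1, q3}
read b: {q1, q2}
read b: {q0, q1}
read a: {q0, q2, q4}
read a: {q0, q1, q2, q3, q4}
read b: {q0, q1, q2, q3, q4, q5}
read c: {q0, q1, q2, q3, q4, q5}
Reachable ∩ accepting = {q2, q3, q4, q5} — nonempty.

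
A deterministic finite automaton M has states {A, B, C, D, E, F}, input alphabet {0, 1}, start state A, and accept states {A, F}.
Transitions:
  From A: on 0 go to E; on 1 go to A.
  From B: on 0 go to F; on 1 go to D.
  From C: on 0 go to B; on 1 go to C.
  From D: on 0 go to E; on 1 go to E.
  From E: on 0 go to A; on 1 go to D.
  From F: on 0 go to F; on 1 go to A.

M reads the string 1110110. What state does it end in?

A

A --1--> A
A --1--> A
A --1--> A
A --0--> E
E --1--> D
D --1--> E
E --0--> A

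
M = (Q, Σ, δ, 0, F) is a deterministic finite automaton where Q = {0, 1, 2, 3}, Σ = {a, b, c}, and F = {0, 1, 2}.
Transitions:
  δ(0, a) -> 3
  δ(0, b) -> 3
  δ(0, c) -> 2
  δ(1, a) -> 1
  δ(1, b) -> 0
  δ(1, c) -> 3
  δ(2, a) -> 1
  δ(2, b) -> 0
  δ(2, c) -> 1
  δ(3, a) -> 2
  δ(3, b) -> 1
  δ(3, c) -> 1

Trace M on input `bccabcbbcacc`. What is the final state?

1

0 --b--> 3
3 --c--> 1
1 --c--> 3
3 --a--> 2
2 --b--> 0
0 --c--> 2
2 --b--> 0
0 --b--> 3
3 --c--> 1
1 --a--> 1
1 --c--> 3
3 --c--> 1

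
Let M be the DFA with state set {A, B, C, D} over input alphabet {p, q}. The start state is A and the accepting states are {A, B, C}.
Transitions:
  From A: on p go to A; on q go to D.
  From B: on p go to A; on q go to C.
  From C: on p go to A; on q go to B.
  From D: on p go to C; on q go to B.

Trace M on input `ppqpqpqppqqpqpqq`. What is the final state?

C

A --p--> A
A --p--> A
A --q--> D
D --p--> C
C --q--> B
B --p--> A
A --q--> D
D --p--> C
C --p--> A
A --q--> D
D --q--> B
B --p--> A
A --q--> D
D --p--> C
C --q--> B
B --q--> C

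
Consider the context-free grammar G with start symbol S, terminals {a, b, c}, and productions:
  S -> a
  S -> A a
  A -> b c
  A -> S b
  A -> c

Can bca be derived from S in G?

yes

S ⇒ Aa ⇒ bca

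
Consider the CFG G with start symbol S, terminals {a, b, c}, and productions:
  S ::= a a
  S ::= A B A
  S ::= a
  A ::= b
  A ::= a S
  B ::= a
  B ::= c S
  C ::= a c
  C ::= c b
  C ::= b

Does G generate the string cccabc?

no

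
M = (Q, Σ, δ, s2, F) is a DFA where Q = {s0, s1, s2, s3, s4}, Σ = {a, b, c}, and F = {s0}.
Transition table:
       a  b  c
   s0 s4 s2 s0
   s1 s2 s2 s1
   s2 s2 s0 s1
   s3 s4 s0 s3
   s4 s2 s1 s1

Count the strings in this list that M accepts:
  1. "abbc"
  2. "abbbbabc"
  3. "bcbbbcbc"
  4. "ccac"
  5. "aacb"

1

"abbc": rejected
"abbbbabc": accepted
"bcbbbcbc": rejected
"ccac": rejected
"aacb": rejected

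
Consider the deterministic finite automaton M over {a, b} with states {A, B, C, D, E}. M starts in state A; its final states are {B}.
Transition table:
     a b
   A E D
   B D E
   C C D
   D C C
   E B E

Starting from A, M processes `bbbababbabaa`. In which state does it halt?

A --b--> D
D --b--> C
C --b--> D
D --a--> C
C --b--> D
D --a--> C
C --b--> D
D --b--> C
C --a--> C
C --b--> D
D --a--> C
C --a--> C

C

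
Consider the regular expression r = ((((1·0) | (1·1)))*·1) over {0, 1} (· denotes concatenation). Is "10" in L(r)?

no

No split of 10 into u·v has (((1·0)|(1·1)))* matching u and 1 matching v.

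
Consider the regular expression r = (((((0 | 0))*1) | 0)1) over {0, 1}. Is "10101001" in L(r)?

No split of 10101001 into u·v has ((((0|0))*1)|0) matching u and 1 matching v.

no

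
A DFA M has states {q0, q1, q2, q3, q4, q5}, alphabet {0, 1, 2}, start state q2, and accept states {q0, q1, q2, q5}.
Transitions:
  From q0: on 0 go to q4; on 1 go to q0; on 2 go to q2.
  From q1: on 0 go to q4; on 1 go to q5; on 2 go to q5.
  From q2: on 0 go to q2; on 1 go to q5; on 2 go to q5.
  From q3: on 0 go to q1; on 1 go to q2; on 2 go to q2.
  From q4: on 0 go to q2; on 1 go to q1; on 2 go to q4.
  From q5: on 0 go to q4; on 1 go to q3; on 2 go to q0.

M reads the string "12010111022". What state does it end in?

q0

q2 --1--> q5
q5 --2--> q0
q0 --0--> q4
q4 --1--> q1
q1 --0--> q4
q4 --1--> q1
q1 --1--> q5
q5 --1--> q3
q3 --0--> q1
q1 --2--> q5
q5 --2--> q0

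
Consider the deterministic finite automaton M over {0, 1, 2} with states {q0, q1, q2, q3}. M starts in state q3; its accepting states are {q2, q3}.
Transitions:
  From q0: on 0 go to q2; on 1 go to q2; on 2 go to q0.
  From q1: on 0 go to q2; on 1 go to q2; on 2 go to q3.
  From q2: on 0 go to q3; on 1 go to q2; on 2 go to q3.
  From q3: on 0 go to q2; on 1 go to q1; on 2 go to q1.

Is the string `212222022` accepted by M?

q3 --2--> q1
q1 --1--> q2
q2 --2--> q3
q3 --2--> q1
q1 --2--> q3
q3 --2--> q1
q1 --0--> q2
q2 --2--> q3
q3 --2--> q1
End in state q1, which is not an accepting state.

rejected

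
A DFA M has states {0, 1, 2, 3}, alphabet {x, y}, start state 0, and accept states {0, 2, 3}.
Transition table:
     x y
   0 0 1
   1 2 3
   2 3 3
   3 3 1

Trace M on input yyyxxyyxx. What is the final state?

0 --y--> 1
1 --y--> 3
3 --y--> 1
1 --x--> 2
2 --x--> 3
3 --y--> 1
1 --y--> 3
3 --x--> 3
3 --x--> 3

3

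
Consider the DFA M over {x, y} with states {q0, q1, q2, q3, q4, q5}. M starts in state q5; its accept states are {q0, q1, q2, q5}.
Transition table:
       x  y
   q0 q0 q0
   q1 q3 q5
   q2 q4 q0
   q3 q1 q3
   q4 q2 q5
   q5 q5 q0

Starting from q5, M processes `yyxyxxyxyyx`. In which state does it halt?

q0

q5 --y--> q0
q0 --y--> q0
q0 --x--> q0
q0 --y--> q0
q0 --x--> q0
q0 --x--> q0
q0 --y--> q0
q0 --x--> q0
q0 --y--> q0
q0 --y--> q0
q0 --x--> q0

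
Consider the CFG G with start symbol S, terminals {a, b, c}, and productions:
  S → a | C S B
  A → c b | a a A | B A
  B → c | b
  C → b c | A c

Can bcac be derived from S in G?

S ⇒ CSB ⇒ bcSB ⇒ bcaB ⇒ bcac

yes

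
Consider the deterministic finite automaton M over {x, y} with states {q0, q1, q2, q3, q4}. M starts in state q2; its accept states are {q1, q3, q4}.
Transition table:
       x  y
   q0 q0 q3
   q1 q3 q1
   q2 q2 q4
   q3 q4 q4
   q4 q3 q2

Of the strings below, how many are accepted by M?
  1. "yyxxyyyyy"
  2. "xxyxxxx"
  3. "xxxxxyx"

3

"yyxxyyyyy": accepted
"xxyxxxx": accepted
"xxxxxyx": accepted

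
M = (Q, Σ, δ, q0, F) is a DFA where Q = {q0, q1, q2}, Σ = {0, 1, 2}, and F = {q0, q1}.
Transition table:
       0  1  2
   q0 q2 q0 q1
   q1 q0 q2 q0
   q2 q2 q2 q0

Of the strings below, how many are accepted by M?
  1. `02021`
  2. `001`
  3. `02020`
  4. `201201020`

`02021`: accepted
`001`: rejected
`02020`: rejected
`201201020`: rejected

1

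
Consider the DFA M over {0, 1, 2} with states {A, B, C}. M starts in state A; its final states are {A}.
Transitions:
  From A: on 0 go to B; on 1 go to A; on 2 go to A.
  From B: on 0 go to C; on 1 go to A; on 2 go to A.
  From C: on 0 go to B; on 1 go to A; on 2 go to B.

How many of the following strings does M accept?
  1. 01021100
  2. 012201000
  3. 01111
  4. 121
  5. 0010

2

01021100: rejected
012201000: rejected
01111: accepted
121: accepted
0010: rejected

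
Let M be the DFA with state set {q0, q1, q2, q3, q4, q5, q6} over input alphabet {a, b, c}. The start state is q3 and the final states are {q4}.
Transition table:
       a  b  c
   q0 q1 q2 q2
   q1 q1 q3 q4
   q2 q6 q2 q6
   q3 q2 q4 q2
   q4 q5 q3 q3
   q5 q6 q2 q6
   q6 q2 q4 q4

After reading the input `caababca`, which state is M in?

q3 --c--> q2
q2 --a--> q6
q6 --a--> q2
q2 --b--> q2
q2 --a--> q6
q6 --b--> q4
q4 --c--> q3
q3 --a--> q2

q2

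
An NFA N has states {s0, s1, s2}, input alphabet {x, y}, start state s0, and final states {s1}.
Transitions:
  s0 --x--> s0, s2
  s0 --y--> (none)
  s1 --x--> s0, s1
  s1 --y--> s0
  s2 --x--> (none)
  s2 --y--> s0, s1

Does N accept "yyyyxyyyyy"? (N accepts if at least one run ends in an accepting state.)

Start: {s0}
read y: {}
The reachable set is empty and stays empty for the remaining 9 symbols.
Reachable ∩ accepting = {} — empty.

rejected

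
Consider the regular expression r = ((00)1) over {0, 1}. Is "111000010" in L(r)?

No split of 111000010 into u·v has (00) matching u and 1 matching v.

no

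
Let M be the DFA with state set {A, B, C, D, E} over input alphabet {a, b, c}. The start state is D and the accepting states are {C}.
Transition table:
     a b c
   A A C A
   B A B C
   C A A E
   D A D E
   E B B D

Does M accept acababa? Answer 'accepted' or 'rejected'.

D --a--> A
A --c--> A
A --a--> A
A --b--> C
C --a--> A
A --b--> C
C --a--> A
End in state A, which is not an accepting state.

rejected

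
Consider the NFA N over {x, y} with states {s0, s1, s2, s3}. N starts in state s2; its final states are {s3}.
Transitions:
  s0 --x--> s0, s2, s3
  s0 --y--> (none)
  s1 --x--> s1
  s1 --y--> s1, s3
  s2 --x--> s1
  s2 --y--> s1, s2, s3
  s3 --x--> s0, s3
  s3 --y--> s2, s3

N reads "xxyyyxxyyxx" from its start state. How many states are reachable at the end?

4

Start: {s2}
read x: {s1}
read x: {s1}
read y: {s1, s3}
read y: {s1, s2, s3}
read y: {s1, s2, s3}
read x: {s0, s1, s3}
read x: {s0, s1, s2, s3}
read y: {s1, s2, s3}
read y: {s1, s2, s3}
read x: {s0, s1, s3}
read x: {s0, s1, s2, s3}
Final reachable set {s0, s1, s2, s3} has 4 states.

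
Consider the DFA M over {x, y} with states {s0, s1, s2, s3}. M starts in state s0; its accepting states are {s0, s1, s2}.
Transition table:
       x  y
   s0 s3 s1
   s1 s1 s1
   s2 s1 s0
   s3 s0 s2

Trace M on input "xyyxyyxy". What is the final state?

s0 --x--> s3
s3 --y--> s2
s2 --y--> s0
s0 --x--> s3
s3 --y--> s2
s2 --y--> s0
s0 --x--> s3
s3 --y--> s2

s2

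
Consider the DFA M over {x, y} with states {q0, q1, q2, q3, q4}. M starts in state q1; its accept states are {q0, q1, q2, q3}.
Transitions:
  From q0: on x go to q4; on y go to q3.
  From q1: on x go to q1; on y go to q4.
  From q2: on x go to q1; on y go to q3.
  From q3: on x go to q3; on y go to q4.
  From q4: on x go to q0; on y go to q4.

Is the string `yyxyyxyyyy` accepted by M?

rejected

q1 --y--> q4
q4 --y--> q4
q4 --x--> q0
q0 --y--> q3
q3 --y--> q4
q4 --x--> q0
q0 --y--> q3
q3 --y--> q4
q4 --y--> q4
q4 --y--> q4
End in state q4, which is not an accepting state.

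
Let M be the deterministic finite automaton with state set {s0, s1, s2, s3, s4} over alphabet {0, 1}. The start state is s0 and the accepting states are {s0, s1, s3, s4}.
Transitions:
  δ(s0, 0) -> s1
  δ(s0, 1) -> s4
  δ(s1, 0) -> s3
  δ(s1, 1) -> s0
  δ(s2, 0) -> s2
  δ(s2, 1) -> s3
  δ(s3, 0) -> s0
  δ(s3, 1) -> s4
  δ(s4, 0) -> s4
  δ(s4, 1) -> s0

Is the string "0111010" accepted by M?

s0 --0--> s1
s1 --1--> s0
s0 --1--> s4
s4 --1--> s0
s0 --0--> s1
s1 --1--> s0
s0 --0--> s1
End in state s1, which is an accepting state.

accepted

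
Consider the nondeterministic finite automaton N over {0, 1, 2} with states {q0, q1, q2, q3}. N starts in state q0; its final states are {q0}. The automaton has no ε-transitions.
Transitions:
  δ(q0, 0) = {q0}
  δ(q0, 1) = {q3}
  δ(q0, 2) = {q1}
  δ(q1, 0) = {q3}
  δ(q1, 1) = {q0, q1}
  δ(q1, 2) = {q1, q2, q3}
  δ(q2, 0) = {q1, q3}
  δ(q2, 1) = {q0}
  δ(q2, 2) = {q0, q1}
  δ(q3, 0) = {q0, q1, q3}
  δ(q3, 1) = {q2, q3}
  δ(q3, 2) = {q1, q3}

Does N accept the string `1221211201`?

accepted

Start: {q0}
read 1: {q3}
read 2: {q1, q3}
read 2: {q1, q2, q3}
read 1: {q0, q1, q2, q3}
read 2: {q0, q1, q2, q3}
read 1: {q0, q1, q2, q3}
read 1: {q0, q1, q2, q3}
read 2: {q0, q1, q2, q3}
read 0: {q0, q1, q3}
read 1: {q0, q1, q2, q3}
Reachable ∩ accepting = {q0} — nonempty.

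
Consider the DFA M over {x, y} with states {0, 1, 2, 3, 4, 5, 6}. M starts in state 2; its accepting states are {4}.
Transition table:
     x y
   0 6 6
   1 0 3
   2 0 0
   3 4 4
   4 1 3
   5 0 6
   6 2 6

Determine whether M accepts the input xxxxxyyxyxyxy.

2 --x--> 0
0 --x--> 6
6 --x--> 2
2 --x--> 0
0 --x--> 6
6 --y--> 6
6 --y--> 6
6 --x--> 2
2 --y--> 0
0 --x--> 6
6 --y--> 6
6 --x--> 2
2 --y--> 0
End in state 0, which is not an accepting state.

rejected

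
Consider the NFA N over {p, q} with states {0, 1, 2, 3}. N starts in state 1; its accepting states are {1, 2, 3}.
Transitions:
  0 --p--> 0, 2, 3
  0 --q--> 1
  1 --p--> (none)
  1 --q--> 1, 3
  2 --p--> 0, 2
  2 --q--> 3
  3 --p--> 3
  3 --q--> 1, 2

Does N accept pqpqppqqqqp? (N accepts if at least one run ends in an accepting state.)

rejected

Start: {1}
read p: {}
The reachable set is empty and stays empty for the remaining 10 symbols.
Reachable ∩ accepting = {} — empty.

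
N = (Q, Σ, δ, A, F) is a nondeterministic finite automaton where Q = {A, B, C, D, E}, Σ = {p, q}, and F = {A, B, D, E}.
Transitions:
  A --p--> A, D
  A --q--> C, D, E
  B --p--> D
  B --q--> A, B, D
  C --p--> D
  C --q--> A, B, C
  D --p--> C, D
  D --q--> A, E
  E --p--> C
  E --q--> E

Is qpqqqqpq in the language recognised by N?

Start: {A}
read q: {C, D, E}
read p: {C, D}
read q: {A, B, C, E}
read q: {A, B, C, D, E}
read q: {A, B, C, D, E}
read q: {A, B, C, D, E}
read p: {A, C, D}
read q: {A, B, C, D, E}
Reachable ∩ accepting = {A, B, D, E} — nonempty.

accepted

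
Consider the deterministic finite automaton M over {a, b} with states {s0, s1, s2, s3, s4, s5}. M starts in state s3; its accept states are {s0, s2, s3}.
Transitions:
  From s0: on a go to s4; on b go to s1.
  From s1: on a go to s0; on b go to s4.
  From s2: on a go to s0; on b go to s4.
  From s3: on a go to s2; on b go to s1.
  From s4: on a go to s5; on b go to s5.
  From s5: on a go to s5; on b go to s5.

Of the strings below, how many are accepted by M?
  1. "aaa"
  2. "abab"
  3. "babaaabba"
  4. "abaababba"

"aaa": rejected
"abab": rejected
"babaaabba": rejected
"abaababba": rejected

0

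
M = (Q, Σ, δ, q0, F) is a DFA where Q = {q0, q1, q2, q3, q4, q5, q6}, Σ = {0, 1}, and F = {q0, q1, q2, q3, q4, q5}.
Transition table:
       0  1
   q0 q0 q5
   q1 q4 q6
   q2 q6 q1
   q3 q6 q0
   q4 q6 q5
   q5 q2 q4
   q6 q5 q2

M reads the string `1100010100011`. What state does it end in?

q0 --1--> q5
q5 --1--> q4
q4 --0--> q6
q6 --0--> q5
q5 --0--> q2
q2 --1--> q1
q1 --0--> q4
q4 --1--> q5
q5 --0--> q2
q2 --0--> q6
q6 --0--> q5
q5 --1--> q4
q4 --1--> q5

q5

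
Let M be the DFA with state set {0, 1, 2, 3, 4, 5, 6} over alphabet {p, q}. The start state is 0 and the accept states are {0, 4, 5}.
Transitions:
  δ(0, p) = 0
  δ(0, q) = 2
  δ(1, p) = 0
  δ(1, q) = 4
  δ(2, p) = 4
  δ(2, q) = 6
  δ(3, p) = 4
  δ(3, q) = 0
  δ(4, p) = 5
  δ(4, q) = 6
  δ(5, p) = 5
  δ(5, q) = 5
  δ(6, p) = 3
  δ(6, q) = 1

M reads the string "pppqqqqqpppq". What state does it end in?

0 --p--> 0
0 --p--> 0
0 --p--> 0
0 --q--> 2
2 --q--> 6
6 --q--> 1
1 --q--> 4
4 --q--> 6
6 --p--> 3
3 --p--> 4
4 --p--> 5
5 --q--> 5

5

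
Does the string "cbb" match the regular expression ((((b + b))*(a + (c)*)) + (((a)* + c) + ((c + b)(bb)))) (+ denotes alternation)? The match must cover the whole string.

yes

The right alternative (((a)*+c)+((c+b)(bb))) matches cbb.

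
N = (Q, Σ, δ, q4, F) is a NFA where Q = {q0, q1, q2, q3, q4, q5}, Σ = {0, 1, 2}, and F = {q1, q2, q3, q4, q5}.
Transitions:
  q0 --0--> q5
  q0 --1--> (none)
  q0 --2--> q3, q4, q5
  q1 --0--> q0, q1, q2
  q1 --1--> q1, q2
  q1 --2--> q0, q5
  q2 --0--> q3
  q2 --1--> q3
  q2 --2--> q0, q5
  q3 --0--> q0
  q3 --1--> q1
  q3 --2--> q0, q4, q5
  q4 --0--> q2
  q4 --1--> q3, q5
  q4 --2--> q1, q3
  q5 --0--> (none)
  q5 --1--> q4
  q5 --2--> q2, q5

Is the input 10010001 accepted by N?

rejected

Start: {q4}
read 1: {q3, q5}
read 0: {q0}
read 0: {q5}
read 1: {q4}
read 0: {q2}
read 0: {q3}
read 0: {q0}
read 1: {}
Reachable ∩ accepting = {} — empty.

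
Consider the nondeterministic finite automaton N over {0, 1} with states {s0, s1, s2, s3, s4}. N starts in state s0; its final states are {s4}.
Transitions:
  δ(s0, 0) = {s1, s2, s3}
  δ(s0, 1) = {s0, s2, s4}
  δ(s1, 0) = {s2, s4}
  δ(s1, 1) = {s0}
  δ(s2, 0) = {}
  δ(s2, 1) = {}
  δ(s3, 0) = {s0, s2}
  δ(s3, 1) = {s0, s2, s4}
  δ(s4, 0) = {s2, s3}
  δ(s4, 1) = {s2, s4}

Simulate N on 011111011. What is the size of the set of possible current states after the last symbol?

Start: {s0}
read 0: {s1, s2, s3}
read 1: {s0, s2, s4}
read 1: {s0, s2, s4}
read 1: {s0, s2, s4}
read 1: {s0, s2, s4}
read 1: {s0, s2, s4}
read 0: {s1, s2, s3}
read 1: {s0, s2, s4}
read 1: {s0, s2, s4}
Final reachable set {s0, s2, s4} has 3 states.

3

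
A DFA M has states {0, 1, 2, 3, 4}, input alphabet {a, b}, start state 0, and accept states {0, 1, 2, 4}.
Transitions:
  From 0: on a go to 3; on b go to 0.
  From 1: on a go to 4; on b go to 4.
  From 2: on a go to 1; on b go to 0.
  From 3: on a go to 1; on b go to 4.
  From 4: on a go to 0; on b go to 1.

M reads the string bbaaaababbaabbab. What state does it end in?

4

0 --b--> 0
0 --b--> 0
0 --a--> 3
3 --a--> 1
1 --a--> 4
4 --a--> 0
0 --b--> 0
0 --a--> 3
3 --b--> 4
4 --b--> 1
1 --a--> 4
4 --a--> 0
0 --b--> 0
0 --b--> 0
0 --a--> 3
3 --b--> 4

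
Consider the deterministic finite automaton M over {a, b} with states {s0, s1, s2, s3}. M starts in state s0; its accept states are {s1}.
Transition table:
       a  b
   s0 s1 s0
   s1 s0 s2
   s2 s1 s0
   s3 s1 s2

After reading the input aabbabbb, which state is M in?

s0 --a--> s1
s1 --a--> s0
s0 --b--> s0
s0 --b--> s0
s0 --a--> s1
s1 --b--> s2
s2 --b--> s0
s0 --b--> s0

s0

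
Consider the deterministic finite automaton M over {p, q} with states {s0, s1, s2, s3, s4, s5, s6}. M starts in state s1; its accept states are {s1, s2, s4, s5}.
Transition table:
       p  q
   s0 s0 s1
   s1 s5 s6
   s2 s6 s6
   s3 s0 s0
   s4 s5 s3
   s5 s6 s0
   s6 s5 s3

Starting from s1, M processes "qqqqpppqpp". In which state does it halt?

s1 --q--> s6
s6 --q--> s3
s3 --q--> s0
s0 --q--> s1
s1 --p--> s5
s5 --p--> s6
s6 --p--> s5
s5 --q--> s0
s0 --p--> s0
s0 --p--> s0

s0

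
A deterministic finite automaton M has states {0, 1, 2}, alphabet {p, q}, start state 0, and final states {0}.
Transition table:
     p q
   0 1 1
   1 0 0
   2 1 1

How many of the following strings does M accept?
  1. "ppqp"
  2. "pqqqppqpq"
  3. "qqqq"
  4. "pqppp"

"ppqp": accepted
"pqqqppqpq": rejected
"qqqq": accepted
"pqppp": rejected

2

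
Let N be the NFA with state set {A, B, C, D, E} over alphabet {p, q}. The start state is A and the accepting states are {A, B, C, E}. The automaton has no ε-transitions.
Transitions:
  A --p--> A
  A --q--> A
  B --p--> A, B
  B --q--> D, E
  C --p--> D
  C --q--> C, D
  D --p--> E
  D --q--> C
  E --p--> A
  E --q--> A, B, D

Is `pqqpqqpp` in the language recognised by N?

Start: {A}
read p: {A}
read q: {A}
read q: {A}
read p: {A}
read q: {A}
read q: {A}
read p: {A}
read p: {A}
Reachable ∩ accepting = {A} — nonempty.

accepted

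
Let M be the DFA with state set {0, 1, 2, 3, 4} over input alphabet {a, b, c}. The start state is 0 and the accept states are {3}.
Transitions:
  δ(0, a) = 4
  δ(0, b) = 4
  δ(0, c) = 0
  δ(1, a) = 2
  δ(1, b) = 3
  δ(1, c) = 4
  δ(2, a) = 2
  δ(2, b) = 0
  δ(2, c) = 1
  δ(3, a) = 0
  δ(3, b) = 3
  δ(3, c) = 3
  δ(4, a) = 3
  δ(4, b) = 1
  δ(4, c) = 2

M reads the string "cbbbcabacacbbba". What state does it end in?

0 --c--> 0
0 --b--> 4
4 --b--> 1
1 --b--> 3
3 --c--> 3
3 --a--> 0
0 --b--> 4
4 --a--> 3
3 --c--> 3
3 --a--> 0
0 --c--> 0
0 --b--> 4
4 --b--> 1
1 --b--> 3
3 --a--> 0

0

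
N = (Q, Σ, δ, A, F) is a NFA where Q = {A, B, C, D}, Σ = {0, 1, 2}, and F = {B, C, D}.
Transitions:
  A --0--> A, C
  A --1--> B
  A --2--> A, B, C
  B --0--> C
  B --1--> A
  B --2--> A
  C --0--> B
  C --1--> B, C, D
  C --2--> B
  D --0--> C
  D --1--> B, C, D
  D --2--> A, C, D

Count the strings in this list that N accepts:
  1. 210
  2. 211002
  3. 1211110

3

210: accepted
211002: accepted
1211110: accepted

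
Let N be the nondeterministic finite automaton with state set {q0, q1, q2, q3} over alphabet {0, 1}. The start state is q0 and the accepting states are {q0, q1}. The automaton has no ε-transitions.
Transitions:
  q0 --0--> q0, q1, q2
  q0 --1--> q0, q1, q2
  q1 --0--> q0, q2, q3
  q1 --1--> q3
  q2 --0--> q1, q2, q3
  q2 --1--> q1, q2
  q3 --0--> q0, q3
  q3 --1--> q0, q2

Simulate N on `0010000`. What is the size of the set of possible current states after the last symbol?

Start: {q0}
read 0: {q0, q1, q2}
read 0: {q0, q1, q2, q3}
read 1: {q0, q1, q2, q3}
read 0: {q0, q1, q2, q3}
read 0: {q0, q1, q2, q3}
read 0: {q0, q1, q2, q3}
read 0: {q0, q1, q2, q3}
Final reachable set {q0, q1, q2, q3} has 4 states.

4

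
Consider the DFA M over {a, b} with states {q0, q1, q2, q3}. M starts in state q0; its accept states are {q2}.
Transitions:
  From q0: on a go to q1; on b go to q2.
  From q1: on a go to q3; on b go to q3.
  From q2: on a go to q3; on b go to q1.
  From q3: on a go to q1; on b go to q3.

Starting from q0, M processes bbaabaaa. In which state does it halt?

q0 --b--> q2
q2 --b--> q1
q1 --a--> q3
q3 --a--> q1
q1 --b--> q3
q3 --a--> q1
q1 --a--> q3
q3 --a--> q1

q1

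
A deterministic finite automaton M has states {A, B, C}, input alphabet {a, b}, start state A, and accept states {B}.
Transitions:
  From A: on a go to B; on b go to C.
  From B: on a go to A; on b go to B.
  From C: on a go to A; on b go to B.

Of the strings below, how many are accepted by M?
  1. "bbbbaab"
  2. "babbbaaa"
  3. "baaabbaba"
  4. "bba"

"bbbbaab": accepted
"babbbaaa": rejected
"baaabbaba": rejected
"bba": rejected

1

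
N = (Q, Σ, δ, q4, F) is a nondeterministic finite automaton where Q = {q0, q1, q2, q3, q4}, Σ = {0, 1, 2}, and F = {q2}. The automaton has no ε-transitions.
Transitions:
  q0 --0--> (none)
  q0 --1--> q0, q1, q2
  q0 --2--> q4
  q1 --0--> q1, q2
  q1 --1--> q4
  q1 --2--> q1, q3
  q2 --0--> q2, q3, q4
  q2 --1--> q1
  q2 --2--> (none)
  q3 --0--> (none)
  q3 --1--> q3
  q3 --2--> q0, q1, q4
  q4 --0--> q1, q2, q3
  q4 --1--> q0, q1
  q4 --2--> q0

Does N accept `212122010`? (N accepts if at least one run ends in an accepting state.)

accepted

Start: {q4}
read 2: {q0}
read 1: {q0, q1, q2}
read 2: {q1, q3, q4}
read 1: {q0, q1, q3, q4}
read 2: {q0, q1, q3, q4}
read 2: {q0, q1, q3, q4}
read 0: {q1, q2, q3}
read 1: {q1, q3, q4}
read 0: {q1, q2, q3}
Reachable ∩ accepting = {q2} — nonempty.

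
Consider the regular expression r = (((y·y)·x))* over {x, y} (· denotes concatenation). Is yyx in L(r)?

yes

Split into 1 piece yyx; each matches ((y·y)·x).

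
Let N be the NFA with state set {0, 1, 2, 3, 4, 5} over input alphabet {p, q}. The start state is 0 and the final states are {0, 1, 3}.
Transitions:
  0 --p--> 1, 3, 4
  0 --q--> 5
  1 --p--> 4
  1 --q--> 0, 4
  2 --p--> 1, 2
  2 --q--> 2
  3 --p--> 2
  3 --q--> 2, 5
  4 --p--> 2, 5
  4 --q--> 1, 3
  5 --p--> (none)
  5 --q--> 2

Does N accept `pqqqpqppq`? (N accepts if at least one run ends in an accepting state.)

Start: {0}
read p: {1, 3, 4}
read q: {0, 1, 2, 3, 4, 5}
read q: {0, 1, 2, 3, 4, 5}
read q: {0, 1, 2, 3, 4, 5}
read p: {1, 2, 3, 4, 5}
read q: {0, 1, 2, 3, 4, 5}
read p: {1, 2, 3, 4, 5}
read p: {1, 2, 4, 5}
read q: {0, 1, 2, 3, 4}
Reachable ∩ accepting = {0, 1, 3} — nonempty.

accepted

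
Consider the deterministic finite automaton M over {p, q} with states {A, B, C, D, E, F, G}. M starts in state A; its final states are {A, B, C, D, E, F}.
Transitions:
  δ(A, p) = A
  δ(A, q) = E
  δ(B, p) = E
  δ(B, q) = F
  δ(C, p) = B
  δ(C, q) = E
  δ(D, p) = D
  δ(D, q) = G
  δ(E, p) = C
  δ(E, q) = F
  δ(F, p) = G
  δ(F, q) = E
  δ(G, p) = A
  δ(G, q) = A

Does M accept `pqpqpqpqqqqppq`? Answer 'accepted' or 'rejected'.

accepted

A --p--> A
A --q--> E
E --p--> C
C --q--> E
E --p--> C
C --q--> E
E --p--> C
C --q--> E
E --q--> F
F --q--> E
E --q--> F
F --p--> G
G --p--> A
A --q--> E
End in state E, which is an accepting state.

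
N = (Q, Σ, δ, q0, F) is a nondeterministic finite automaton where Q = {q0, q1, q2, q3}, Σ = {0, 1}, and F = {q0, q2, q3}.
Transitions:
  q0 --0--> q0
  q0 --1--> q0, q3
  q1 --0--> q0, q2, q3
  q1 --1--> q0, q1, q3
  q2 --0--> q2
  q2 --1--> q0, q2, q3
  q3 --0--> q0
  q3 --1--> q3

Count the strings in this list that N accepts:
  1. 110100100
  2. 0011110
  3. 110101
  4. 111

110100100: accepted
0011110: accepted
110101: accepted
111: accepted

4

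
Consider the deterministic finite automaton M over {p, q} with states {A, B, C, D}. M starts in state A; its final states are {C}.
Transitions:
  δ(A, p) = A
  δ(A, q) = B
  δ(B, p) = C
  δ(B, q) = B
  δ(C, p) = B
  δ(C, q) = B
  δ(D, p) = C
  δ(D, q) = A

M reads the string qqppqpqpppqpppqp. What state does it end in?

A --q--> B
B --q--> B
B --p--> C
C --p--> B
B --q--> B
B --p--> C
C --q--> B
B --p--> C
C --p--> B
B --p--> C
C --q--> B
B --p--> C
C --p--> B
B --p--> C
C --q--> B
B --p--> C

C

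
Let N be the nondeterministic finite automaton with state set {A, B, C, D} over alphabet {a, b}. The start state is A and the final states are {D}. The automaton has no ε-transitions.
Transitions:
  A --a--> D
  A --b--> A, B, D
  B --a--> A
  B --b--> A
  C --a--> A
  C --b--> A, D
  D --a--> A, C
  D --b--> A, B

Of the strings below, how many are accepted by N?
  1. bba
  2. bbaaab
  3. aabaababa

3

bba: accepted
bbaaab: accepted
aabaababa: accepted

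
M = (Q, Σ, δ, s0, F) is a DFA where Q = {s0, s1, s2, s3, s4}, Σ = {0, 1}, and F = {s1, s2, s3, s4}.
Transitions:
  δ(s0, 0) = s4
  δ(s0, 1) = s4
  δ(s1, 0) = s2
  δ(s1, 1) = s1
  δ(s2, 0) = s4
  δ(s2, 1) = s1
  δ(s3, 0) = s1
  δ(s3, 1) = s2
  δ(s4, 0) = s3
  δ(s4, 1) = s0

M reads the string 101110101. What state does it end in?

s1

s0 --1--> s4
s4 --0--> s3
s3 --1--> s2
s2 --1--> s1
s1 --1--> s1
s1 --0--> s2
s2 --1--> s1
s1 --0--> s2
s2 --1--> s1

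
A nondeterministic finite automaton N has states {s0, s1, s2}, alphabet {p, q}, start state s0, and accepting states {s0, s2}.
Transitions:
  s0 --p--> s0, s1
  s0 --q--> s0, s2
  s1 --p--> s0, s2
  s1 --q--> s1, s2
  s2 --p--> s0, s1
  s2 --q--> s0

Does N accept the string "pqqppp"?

accepted

Start: {s0}
read p: {s0, s1}
read q: {s0, s1, s2}
read q: {s0, s1, s2}
read p: {s0, s1, s2}
read p: {s0, s1, s2}
read p: {s0, s1, s2}
Reachable ∩ accepting = {s0, s2} — nonempty.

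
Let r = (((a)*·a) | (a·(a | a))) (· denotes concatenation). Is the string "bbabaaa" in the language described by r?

Neither ((a)*·a) nor (a·(a|a)) matches bbabaaa.

no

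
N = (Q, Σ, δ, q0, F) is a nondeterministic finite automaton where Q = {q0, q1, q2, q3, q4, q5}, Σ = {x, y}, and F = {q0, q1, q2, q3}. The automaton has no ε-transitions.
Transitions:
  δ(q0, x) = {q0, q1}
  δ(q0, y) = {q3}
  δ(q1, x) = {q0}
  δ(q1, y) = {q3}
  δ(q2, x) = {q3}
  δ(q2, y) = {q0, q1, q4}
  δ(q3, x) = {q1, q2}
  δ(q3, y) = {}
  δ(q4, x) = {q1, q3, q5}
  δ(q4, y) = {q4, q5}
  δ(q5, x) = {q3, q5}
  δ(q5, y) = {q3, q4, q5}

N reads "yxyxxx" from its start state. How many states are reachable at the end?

Start: {q0}
read y: {q3}
read x: {q1, q2}
read y: {q0, q1, q3, q4}
read x: {q0, q1, q2, q3, q5}
read x: {q0, q1, q2, q3, q5}
read x: {q0, q1, q2, q3, q5}
Final reachable set {q0, q1, q2, q3, q5} has 5 states.

5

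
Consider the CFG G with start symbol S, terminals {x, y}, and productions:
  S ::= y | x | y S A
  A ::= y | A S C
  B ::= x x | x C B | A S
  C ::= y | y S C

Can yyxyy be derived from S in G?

S ⇒ ySA ⇒ yySAA ⇒ yyxAA ⇒ yyxyA ⇒ yyxyy

yes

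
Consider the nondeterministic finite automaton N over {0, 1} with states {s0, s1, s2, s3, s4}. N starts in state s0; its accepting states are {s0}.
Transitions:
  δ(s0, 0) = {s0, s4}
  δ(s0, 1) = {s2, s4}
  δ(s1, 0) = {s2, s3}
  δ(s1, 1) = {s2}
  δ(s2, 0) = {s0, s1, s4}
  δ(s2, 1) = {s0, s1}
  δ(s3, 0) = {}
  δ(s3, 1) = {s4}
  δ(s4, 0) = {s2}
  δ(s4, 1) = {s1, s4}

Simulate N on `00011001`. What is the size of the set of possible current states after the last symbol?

4

Start: {s0}
read 0: {s0, s4}
read 0: {s0, s2, s4}
read 0: {s0, s1, s2, s4}
read 1: {s0, s1, s2, s4}
read 1: {s0, s1, s2, s4}
read 0: {s0, s1, s2, s3, s4}
read 0: {s0, s1, s2, s3, s4}
read 1: {s0, s1, s2, s4}
Final reachable set {s0, s1, s2, s4} has 4 states.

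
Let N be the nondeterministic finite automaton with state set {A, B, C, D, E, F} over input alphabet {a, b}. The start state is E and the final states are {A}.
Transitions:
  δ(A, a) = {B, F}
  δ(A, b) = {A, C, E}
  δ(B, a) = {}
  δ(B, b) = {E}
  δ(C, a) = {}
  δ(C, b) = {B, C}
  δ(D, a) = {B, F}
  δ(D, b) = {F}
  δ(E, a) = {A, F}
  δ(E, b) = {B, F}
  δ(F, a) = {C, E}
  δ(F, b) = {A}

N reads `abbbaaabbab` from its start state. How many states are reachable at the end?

5

Start: {E}
read a: {A, F}
read b: {A, C, E}
read b: {A, B, C, E, F}
read b: {A, B, C, E, F}
read a: {A, B, C, E, F}
read a: {A, B, C, E, F}
read a: {A, B, C, E, F}
read b: {A, B, C, E, F}
read b: {A, B, C, E, F}
read a: {A, B, C, E, F}
read b: {A, B, C, E, F}
Final reachable set {A, B, C, E, F} has 5 states.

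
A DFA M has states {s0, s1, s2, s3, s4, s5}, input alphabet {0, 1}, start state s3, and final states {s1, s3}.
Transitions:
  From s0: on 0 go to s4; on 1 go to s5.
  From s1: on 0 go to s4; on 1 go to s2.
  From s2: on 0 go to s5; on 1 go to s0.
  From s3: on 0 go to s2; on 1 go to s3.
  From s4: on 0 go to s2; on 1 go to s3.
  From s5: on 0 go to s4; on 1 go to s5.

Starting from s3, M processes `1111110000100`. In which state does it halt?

s3 --1--> s3
s3 --1--> s3
s3 --1--> s3
s3 --1--> s3
s3 --1--> s3
s3 --1--> s3
s3 --0--> s2
s2 --0--> s5
s5 --0--> s4
s4 --0--> s2
s2 --1--> s0
s0 --0--> s4
s4 --0--> s2

s2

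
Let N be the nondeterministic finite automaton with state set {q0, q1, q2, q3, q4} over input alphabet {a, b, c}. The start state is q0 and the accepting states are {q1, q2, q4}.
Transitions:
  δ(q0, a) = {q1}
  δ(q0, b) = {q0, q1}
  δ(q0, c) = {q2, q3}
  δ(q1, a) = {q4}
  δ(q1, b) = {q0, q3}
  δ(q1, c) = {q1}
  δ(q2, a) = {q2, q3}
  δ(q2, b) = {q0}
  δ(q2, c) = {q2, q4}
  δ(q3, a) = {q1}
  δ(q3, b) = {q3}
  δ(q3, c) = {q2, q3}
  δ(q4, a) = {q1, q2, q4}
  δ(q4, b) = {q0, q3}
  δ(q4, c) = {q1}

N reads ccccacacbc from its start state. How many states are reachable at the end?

Start: {q0}
read c: {q2, q3}
read c: {q2, q3, q4}
read c: {q1, q2, q3, q4}
read c: {q1, q2, q3, q4}
read a: {q1, q2, q3, q4}
read c: {q1, q2, q3, q4}
read a: {q1, q2, q3, q4}
read c: {q1, q2, q3, q4}
read b: {q0, q3}
read c: {q2, q3}
Final reachable set {q2, q3} has 2 states.

2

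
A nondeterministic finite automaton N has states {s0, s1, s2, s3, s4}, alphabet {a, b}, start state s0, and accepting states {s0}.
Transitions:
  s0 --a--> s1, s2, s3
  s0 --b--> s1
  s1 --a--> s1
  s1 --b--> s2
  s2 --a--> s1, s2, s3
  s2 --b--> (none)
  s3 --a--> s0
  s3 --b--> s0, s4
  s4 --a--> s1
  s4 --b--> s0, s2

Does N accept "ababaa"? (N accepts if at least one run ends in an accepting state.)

accepted

Start: {s0}
read a: {s1, s2, s3}
read b: {s0, s2, s4}
read a: {s1, s2, s3}
read b: {s0, s2, s4}
read a: {s1, s2, s3}
read a: {s0, s1, s2, s3}
Reachable ∩ accepting = {s0} — nonempty.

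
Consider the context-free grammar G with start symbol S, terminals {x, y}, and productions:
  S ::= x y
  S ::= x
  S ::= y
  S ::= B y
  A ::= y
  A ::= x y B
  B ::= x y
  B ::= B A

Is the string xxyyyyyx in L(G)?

no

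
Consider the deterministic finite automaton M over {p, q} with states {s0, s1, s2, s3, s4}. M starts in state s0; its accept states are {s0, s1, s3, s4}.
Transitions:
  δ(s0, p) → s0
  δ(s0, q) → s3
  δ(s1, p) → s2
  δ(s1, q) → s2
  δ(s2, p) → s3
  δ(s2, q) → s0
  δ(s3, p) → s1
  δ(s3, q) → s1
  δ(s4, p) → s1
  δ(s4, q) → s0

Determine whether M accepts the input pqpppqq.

rejected

s0 --p--> s0
s0 --q--> s3
s3 --p--> s1
s1 --p--> s2
s2 --p--> s3
s3 --q--> s1
s1 --q--> s2
End in state s2, which is not an accepting state.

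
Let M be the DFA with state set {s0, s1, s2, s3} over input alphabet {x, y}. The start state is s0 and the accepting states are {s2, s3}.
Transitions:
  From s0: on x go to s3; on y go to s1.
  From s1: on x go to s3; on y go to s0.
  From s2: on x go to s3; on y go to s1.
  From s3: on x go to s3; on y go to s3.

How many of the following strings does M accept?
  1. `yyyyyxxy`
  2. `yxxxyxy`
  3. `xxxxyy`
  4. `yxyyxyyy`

`yyyyyxxy`: accepted
`yxxxyxy`: accepted
`xxxxyy`: accepted
`yxyyxyyy`: accepted

4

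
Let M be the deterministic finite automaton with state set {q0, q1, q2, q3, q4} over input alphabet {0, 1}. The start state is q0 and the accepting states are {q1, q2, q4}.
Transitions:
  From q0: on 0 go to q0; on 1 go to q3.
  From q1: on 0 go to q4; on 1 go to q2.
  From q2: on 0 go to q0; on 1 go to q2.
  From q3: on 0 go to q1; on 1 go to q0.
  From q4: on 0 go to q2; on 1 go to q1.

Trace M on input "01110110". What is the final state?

q0 --0--> q0
q0 --1--> q3
q3 --1--> q0
q0 --1--> q3
q3 --0--> q1
q1 --1--> q2
q2 --1--> q2
q2 --0--> q0

q0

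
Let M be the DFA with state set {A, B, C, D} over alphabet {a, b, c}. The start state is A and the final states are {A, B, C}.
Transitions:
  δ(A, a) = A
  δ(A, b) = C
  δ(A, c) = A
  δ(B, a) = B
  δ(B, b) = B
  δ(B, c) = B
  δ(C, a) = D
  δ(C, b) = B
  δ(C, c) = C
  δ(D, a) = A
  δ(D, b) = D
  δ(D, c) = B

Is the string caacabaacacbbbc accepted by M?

accepted

A --c--> A
A --a--> A
A --a--> A
A --c--> A
A --a--> A
A --b--> C
C --a--> D
D --a--> A
A --c--> A
A --a--> A
A --c--> A
A --b--> C
C --b--> B
B --b--> B
B --c--> B
End in state B, which is an accepting state.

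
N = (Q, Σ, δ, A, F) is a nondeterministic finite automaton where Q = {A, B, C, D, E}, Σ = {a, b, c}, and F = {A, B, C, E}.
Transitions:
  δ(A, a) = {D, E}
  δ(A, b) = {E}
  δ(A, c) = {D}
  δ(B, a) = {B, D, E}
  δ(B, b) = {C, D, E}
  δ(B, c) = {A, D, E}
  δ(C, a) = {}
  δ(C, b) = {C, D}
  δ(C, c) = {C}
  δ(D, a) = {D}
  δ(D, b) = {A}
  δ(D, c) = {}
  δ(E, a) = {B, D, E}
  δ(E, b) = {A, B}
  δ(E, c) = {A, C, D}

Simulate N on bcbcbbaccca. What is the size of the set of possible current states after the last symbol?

Start: {A}
read b: {E}
read c: {A, C, D}
read b: {A, C, D, E}
read c: {A, C, D}
read b: {A, C, D, E}
read b: {A, B, C, D, E}
read a: {B, D, E}
read c: {A, C, D, E}
read c: {A, C, D}
read c: {C, D}
read a: {D}
Final reachable set {D} has 1 state.

1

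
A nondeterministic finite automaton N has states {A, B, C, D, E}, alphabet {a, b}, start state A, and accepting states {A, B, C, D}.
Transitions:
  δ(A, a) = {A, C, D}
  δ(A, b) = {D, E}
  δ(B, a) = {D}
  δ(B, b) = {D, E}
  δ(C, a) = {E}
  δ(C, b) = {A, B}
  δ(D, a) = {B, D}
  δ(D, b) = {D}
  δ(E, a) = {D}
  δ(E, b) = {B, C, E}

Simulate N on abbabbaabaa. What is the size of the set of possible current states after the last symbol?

5

Start: {A}
read a: {A, C, D}
read b: {A, B, D, E}
read b: {B, C, D, E}
read a: {B, D, E}
read b: {B, C, D, E}
read b: {A, B, C, D, E}
read a: {A, B, C, D, E}
read a: {A, B, C, D, E}
read b: {A, B, C, D, E}
read a: {A, B, C, D, E}
read a: {A, B, C, D, E}
Final reachable set {A, B, C, D, E} has 5 states.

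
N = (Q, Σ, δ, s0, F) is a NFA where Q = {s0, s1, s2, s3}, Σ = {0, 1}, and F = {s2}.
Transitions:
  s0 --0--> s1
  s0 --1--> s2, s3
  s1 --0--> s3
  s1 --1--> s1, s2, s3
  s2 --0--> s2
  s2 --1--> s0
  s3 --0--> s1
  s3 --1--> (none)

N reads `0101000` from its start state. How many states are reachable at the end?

3

Start: {s0}
read 0: {s1}
read 1: {s1, s2, s3}
read 0: {s1, s2, s3}
read 1: {s0, s1, s2, s3}
read 0: {s1, s2, s3}
read 0: {s1, s2, s3}
read 0: {s1, s2, s3}
Final reachable set {s1, s2, s3} has 3 states.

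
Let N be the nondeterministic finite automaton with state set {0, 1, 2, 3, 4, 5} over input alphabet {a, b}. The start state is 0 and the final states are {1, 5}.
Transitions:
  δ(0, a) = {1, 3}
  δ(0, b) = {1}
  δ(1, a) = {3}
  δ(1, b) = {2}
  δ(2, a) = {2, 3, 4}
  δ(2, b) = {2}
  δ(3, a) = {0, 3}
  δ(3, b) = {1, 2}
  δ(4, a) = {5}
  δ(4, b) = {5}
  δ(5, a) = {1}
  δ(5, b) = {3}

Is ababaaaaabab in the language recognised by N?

Start: {0}
read a: {1, 3}
read b: {1, 2}
read a: {2, 3, 4}
read b: {1, 2, 5}
read a: {1, 2, 3, 4}
read a: {0, 2, 3, 4, 5}
read a: {0, 1, 2, 3, 4, 5}
read a: {0, 1, 2, 3, 4, 5}
read a: {0, 1, 2, 3, 4, 5}
read b: {1, 2, 3, 5}
read a: {0, 1, 2, 3, 4}
read b: {1, 2, 5}
Reachable ∩ accepting = {1, 5} — nonempty.

accepted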